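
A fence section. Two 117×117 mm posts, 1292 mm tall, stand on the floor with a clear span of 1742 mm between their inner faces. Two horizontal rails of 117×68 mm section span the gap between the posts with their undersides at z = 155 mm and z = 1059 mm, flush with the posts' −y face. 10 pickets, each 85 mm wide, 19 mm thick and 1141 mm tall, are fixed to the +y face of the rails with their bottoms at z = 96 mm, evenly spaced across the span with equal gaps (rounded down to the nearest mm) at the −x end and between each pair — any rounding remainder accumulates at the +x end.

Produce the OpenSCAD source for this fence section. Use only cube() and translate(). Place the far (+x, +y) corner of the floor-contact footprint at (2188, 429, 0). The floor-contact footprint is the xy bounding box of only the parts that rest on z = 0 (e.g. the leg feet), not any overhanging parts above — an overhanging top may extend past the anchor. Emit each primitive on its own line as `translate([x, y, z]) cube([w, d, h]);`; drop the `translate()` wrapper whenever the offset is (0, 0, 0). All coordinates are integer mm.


translate([212, 312, 0]) cube([117, 117, 1292]);
translate([2071, 312, 0]) cube([117, 117, 1292]);
translate([329, 312, 155]) cube([1742, 117, 68]);
translate([329, 312, 1059]) cube([1742, 117, 68]);
translate([410, 429, 96]) cube([85, 19, 1141]);
translate([576, 429, 96]) cube([85, 19, 1141]);
translate([742, 429, 96]) cube([85, 19, 1141]);
translate([908, 429, 96]) cube([85, 19, 1141]);
translate([1074, 429, 96]) cube([85, 19, 1141]);
translate([1240, 429, 96]) cube([85, 19, 1141]);
translate([1406, 429, 96]) cube([85, 19, 1141]);
translate([1572, 429, 96]) cube([85, 19, 1141]);
translate([1738, 429, 96]) cube([85, 19, 1141]);
translate([1904, 429, 96]) cube([85, 19, 1141]);


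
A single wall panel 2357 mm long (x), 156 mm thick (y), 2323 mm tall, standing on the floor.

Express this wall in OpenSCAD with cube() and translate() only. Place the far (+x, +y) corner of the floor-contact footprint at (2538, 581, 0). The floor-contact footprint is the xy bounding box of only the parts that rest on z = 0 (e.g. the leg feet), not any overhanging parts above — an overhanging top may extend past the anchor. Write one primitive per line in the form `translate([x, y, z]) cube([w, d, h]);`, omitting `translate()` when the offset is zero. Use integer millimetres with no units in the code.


translate([181, 425, 0]) cube([2357, 156, 2323]);


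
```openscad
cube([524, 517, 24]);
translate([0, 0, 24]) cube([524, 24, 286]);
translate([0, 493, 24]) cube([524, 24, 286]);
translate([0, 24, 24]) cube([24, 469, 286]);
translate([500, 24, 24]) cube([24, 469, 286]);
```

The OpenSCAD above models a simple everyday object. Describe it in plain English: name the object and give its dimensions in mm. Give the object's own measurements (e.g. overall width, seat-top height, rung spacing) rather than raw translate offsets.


An open-topped rectangular box: outside dimensions 524×517×310 mm, with a uniform wall and base thickness of 24 mm. The base is a full 524×517 slab on the floor; four walls sit on top of the base. The front and back walls (the −y and +y sides) span the full width; the two side walls fit between them.


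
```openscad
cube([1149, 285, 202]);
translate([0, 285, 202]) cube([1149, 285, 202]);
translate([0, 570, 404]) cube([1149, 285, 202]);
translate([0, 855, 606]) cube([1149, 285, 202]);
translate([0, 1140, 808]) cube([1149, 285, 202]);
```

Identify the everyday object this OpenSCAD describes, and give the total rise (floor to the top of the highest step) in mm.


A staircase. The total rise is 1010 mm.

5 identical blocks, each offset up and back from the previous — a staircase. Each step is 202 mm tall and there are 5 of them, so the total rise is 5 × 202 = 1010 mm.


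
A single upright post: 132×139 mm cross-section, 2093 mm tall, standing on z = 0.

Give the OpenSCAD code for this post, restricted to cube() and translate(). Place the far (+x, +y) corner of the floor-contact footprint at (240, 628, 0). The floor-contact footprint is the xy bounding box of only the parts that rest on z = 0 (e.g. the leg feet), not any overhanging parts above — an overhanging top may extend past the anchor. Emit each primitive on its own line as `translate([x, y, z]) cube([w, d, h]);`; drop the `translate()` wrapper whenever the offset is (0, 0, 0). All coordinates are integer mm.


translate([108, 489, 0]) cube([132, 139, 2093]);


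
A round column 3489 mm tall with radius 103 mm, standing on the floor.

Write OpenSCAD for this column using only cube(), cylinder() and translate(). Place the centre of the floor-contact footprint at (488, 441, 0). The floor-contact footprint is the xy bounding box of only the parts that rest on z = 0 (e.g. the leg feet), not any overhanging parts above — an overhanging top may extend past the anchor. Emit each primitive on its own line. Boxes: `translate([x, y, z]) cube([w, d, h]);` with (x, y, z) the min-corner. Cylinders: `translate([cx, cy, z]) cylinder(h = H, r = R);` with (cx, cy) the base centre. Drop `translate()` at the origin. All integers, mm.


translate([488, 441, 0]) cylinder(h = 3489, r = 103);


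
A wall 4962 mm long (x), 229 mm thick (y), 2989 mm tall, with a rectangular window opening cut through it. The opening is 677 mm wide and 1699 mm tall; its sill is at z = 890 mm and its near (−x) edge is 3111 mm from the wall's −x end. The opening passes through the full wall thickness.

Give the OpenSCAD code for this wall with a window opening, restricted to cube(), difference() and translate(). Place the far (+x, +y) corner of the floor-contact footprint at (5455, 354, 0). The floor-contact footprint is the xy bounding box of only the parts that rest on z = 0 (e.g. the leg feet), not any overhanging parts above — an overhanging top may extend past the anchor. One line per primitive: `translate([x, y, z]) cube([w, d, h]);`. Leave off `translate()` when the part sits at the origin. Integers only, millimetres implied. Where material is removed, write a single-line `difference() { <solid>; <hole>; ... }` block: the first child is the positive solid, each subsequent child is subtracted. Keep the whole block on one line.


difference() { translate([493, 125, 0]) cube([4962, 229, 2989]); translate([3604, 125, 890]) cube([677, 229, 1699]); }


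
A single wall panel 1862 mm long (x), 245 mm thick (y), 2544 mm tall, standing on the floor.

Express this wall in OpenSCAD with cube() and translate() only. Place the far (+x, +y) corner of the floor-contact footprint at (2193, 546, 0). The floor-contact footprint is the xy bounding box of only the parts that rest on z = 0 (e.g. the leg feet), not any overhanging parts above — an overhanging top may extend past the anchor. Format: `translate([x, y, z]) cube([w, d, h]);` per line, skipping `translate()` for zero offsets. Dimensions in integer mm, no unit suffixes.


translate([331, 301, 0]) cube([1862, 245, 2544]);


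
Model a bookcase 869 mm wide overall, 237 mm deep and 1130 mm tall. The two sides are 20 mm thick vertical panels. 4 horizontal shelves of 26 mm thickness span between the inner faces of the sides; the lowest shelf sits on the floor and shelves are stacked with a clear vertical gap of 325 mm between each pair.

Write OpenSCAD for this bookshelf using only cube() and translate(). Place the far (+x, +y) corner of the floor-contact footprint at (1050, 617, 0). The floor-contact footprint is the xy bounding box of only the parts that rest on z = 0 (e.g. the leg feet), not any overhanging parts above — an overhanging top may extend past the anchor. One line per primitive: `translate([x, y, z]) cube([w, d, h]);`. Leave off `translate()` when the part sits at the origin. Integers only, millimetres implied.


translate([181, 380, 0]) cube([20, 237, 1130]);
translate([1030, 380, 0]) cube([20, 237, 1130]);
translate([201, 380, 0]) cube([829, 237, 26]);
translate([201, 380, 351]) cube([829, 237, 26]);
translate([201, 380, 702]) cube([829, 237, 26]);
translate([201, 380, 1053]) cube([829, 237, 26]);


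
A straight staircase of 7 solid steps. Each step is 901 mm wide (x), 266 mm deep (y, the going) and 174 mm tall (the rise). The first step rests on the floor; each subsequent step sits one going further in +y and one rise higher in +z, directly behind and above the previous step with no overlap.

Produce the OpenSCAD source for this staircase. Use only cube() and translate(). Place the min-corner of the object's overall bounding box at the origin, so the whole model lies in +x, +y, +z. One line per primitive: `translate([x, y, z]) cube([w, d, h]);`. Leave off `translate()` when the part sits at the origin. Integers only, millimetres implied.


cube([901, 266, 174]);
translate([0, 266, 174]) cube([901, 266, 174]);
translate([0, 532, 348]) cube([901, 266, 174]);
translate([0, 798, 522]) cube([901, 266, 174]);
translate([0, 1064, 696]) cube([901, 266, 174]);
translate([0, 1330, 870]) cube([901, 266, 174]);
translate([0, 1596, 1044]) cube([901, 266, 174]);


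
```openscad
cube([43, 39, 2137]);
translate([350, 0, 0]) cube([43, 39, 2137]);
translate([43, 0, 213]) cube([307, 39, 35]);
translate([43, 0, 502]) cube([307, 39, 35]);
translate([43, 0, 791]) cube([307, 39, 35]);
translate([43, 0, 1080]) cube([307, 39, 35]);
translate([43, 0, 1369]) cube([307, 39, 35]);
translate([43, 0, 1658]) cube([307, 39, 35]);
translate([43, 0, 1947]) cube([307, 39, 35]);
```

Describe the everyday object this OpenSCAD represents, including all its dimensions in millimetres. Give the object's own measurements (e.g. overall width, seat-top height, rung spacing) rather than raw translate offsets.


A straight ladder. Two 43×39 mm vertical rails, 2137 mm tall, stand 393 mm apart (outside-to-outside) with their front faces coplanar on the −y side. 7 rungs, each 39 mm deep and 35 mm tall, span between the inner faces of the rails, front faces flush with the rails. The lowest rung's underside is at z = 213 mm and rungs are spaced 289 mm apart (underside to underside).


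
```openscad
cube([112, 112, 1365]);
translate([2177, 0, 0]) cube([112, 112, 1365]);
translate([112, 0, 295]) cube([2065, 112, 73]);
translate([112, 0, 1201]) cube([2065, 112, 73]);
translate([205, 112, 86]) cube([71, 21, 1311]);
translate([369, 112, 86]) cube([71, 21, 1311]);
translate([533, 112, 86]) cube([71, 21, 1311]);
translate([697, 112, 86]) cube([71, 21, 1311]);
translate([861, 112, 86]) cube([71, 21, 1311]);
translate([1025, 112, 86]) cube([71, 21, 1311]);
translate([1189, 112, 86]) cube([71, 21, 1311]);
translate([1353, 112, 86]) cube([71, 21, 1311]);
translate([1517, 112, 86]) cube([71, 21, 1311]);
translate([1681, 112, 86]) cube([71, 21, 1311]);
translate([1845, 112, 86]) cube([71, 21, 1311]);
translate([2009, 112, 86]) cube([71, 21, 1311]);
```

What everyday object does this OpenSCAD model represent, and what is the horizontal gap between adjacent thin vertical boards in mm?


A fence section. The picket gap is 93 mm.

Two posts, two rails, 12 pickets — a fence section. Span 2065 mm holds 12 pickets of 71 mm with 13 equal gaps: ⌊(2065 − 12·71) / 13⌋ = 93 mm.


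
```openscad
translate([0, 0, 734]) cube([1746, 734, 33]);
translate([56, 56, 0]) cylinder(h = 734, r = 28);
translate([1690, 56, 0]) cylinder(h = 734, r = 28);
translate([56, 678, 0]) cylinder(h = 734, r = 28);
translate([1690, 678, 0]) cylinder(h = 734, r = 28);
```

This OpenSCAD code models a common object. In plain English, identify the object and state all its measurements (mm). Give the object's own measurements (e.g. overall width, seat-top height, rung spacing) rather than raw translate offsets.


A rectangular dining table. The top is 1746×734×33 mm with its upper surface at z = 767 mm. It stands on four round legs of 56 mm diameter, each leg's bounding box inset 28 mm from the nearest pair of top edges, running from the floor to the underside of the top.


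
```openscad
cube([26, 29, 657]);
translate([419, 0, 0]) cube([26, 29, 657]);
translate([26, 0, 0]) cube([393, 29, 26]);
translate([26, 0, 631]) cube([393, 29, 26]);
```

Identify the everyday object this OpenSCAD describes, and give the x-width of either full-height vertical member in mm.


A picture frame. The border width is 26 mm.

Four thin pieces enclosing a rectangular opening — a picture frame. The two full-height stiles are 657 mm tall; the top rail sits at z = 631 and is 26 mm tall, so the border above the opening is 657 − 631 = 26 mm, matching the stile x-width.


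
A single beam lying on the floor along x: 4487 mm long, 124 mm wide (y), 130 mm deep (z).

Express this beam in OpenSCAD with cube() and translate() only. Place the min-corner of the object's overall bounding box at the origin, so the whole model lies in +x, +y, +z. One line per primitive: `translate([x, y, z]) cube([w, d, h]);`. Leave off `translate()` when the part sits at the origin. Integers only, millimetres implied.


cube([4487, 124, 130]);


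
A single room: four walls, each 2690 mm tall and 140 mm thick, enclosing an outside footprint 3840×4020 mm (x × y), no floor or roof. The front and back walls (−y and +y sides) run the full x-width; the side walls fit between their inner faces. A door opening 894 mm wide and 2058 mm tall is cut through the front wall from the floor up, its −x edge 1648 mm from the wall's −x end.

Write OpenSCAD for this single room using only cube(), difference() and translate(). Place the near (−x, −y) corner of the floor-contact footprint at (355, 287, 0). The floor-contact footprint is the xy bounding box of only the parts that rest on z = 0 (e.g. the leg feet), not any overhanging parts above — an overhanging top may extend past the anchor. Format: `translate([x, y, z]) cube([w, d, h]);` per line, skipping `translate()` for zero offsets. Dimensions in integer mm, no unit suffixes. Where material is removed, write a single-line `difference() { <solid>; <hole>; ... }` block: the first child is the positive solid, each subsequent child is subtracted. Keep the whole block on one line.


difference() { translate([355, 287, 0]) cube([3840, 140, 2690]); translate([2003, 287, 0]) cube([894, 140, 2058]); }
translate([355, 4167, 0]) cube([3840, 140, 2690]);
translate([355, 427, 0]) cube([140, 3740, 2690]);
translate([4055, 427, 0]) cube([140, 3740, 2690]);


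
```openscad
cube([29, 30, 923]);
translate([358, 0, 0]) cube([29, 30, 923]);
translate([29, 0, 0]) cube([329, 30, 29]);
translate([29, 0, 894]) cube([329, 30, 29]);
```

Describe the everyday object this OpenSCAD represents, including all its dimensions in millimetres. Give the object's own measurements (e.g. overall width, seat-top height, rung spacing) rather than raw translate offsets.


A rectangular picture frame lying in the x–z plane (depth along y). The opening is 329 mm wide (x) by 865 mm tall (z), surrounded by a border 29 mm wide on all four sides. The frame is 30 mm deep and is made of two full-height vertical stiles with two horizontal rails fitted between them.


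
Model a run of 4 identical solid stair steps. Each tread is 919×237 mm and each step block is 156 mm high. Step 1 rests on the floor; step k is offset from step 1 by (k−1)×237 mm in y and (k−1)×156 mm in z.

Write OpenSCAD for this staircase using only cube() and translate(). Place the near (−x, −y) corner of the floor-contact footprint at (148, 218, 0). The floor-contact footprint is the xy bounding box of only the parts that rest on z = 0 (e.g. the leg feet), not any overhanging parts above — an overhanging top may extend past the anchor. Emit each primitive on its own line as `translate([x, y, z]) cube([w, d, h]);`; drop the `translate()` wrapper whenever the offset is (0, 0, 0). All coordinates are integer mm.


translate([148, 218, 0]) cube([919, 237, 156]);
translate([148, 455, 156]) cube([919, 237, 156]);
translate([148, 692, 312]) cube([919, 237, 156]);
translate([148, 929, 468]) cube([919, 237, 156]);


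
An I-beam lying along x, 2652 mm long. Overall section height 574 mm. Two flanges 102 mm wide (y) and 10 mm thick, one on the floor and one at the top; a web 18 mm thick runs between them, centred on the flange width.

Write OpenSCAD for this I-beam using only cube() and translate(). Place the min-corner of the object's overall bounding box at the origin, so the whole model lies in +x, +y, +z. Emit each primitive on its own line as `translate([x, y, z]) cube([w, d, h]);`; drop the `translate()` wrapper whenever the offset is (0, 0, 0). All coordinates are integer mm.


cube([2652, 102, 10]);
translate([0, 42, 10]) cube([2652, 18, 554]);
translate([0, 0, 564]) cube([2652, 102, 10]);


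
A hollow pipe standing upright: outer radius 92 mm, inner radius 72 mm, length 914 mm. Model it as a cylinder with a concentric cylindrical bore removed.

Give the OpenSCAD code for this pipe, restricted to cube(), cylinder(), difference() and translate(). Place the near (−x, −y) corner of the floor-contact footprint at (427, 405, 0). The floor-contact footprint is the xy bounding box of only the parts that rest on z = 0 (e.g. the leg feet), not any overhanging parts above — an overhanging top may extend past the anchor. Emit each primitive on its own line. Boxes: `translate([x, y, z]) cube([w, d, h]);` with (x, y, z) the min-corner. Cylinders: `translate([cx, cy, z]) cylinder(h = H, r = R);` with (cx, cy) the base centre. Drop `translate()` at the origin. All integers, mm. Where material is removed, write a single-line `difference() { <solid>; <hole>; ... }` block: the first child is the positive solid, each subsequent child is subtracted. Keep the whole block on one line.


difference() { translate([519, 497, 0]) cylinder(h = 914, r = 92); translate([519, 497, 0]) cylinder(h = 914, r = 72); }


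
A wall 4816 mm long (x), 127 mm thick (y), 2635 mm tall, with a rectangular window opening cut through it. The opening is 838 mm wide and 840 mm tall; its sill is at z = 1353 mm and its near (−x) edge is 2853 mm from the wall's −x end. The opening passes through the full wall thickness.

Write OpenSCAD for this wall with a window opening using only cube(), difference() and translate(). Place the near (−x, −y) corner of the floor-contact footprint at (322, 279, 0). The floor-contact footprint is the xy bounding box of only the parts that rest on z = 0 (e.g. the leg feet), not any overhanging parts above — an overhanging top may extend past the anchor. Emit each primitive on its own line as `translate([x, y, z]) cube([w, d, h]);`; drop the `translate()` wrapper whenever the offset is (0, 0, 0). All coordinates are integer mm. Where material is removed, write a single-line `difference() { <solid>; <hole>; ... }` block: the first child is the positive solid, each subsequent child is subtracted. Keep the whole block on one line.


difference() { translate([322, 279, 0]) cube([4816, 127, 2635]); translate([3175, 279, 1353]) cube([838, 127, 840]); }


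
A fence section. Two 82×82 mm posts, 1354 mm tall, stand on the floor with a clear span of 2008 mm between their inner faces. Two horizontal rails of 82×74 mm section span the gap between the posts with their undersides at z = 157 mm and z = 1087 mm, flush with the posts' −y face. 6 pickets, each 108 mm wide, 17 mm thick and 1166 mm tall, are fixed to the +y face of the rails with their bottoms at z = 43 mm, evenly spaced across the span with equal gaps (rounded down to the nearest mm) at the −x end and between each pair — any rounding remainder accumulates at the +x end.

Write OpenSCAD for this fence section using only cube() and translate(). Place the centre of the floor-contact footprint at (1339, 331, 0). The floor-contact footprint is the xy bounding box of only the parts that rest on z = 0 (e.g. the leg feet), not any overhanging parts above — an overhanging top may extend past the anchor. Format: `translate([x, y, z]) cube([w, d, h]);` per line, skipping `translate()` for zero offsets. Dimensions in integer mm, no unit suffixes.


translate([253, 290, 0]) cube([82, 82, 1354]);
translate([2343, 290, 0]) cube([82, 82, 1354]);
translate([335, 290, 157]) cube([2008, 82, 74]);
translate([335, 290, 1087]) cube([2008, 82, 74]);
translate([529, 372, 43]) cube([108, 17, 1166]);
translate([831, 372, 43]) cube([108, 17, 1166]);
translate([1133, 372, 43]) cube([108, 17, 1166]);
translate([1435, 372, 43]) cube([108, 17, 1166]);
translate([1737, 372, 43]) cube([108, 17, 1166]);
translate([2039, 372, 43]) cube([108, 17, 1166]);


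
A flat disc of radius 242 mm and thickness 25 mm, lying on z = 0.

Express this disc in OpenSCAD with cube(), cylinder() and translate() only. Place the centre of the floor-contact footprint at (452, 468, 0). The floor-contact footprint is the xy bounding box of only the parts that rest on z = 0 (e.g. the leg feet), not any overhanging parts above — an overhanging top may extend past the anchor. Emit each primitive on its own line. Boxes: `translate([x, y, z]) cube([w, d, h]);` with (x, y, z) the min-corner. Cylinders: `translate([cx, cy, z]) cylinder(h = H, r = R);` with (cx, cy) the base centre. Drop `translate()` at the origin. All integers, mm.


translate([452, 468, 0]) cylinder(h = 25, r = 242);


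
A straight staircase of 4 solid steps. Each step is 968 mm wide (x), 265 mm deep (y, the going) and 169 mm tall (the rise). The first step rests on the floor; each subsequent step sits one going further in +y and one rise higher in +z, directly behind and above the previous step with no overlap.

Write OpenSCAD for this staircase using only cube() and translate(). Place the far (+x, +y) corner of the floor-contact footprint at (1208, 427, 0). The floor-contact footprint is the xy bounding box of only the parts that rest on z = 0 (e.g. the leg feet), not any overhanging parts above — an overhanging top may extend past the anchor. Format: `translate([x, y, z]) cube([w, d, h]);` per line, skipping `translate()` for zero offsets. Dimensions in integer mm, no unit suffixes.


translate([240, 162, 0]) cube([968, 265, 169]);
translate([240, 427, 169]) cube([968, 265, 169]);
translate([240, 692, 338]) cube([968, 265, 169]);
translate([240, 957, 507]) cube([968, 265, 169]);


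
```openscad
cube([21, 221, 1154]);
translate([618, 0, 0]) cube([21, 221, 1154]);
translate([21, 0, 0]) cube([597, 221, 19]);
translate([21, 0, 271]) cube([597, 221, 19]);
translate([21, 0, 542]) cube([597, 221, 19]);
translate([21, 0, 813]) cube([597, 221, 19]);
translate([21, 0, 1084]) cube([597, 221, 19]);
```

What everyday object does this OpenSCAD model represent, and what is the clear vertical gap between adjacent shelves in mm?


A bookshelf. The clear shelf gap is 252 mm.

Two tall side panels with 5 horizontal boards between them — a bookshelf. The first two shelf undersides are at z = 0 and z = 271; with shelf thickness 19, the clear gap is 271 − 0 − 19 = 252 mm.


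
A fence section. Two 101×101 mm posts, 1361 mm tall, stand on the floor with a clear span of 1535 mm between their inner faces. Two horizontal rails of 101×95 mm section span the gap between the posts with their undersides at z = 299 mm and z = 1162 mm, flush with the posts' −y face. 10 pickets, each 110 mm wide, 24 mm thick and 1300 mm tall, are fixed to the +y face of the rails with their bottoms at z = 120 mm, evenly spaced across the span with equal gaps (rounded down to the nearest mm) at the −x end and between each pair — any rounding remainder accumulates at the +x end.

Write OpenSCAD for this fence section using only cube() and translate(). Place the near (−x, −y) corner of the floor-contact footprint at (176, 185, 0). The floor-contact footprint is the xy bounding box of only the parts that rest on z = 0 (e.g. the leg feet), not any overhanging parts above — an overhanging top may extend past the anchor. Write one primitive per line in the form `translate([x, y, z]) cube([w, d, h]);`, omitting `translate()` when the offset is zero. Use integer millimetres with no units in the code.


translate([176, 185, 0]) cube([101, 101, 1361]);
translate([1812, 185, 0]) cube([101, 101, 1361]);
translate([277, 185, 299]) cube([1535, 101, 95]);
translate([277, 185, 1162]) cube([1535, 101, 95]);
translate([316, 286, 120]) cube([110, 24, 1300]);
translate([465, 286, 120]) cube([110, 24, 1300]);
translate([614, 286, 120]) cube([110, 24, 1300]);
translate([763, 286, 120]) cube([110, 24, 1300]);
translate([912, 286, 120]) cube([110, 24, 1300]);
translate([1061, 286, 120]) cube([110, 24, 1300]);
translate([1210, 286, 120]) cube([110, 24, 1300]);
translate([1359, 286, 120]) cube([110, 24, 1300]);
translate([1508, 286, 120]) cube([110, 24, 1300]);
translate([1657, 286, 120]) cube([110, 24, 1300]);


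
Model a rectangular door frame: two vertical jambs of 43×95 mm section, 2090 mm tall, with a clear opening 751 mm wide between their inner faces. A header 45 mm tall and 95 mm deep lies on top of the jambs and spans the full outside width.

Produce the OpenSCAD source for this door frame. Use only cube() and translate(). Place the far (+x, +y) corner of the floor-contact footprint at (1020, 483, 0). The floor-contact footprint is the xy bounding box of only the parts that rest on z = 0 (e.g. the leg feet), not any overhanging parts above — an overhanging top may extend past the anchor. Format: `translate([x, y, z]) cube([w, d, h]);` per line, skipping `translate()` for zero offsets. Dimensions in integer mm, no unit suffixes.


translate([183, 388, 0]) cube([43, 95, 2090]);
translate([977, 388, 0]) cube([43, 95, 2090]);
translate([183, 388, 2090]) cube([837, 95, 45]);


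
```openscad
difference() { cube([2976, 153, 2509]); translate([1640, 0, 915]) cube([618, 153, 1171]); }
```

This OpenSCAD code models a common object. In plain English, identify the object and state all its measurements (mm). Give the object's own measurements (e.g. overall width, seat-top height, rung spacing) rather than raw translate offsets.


A wall 2976 mm long (x), 153 mm thick (y), 2509 mm tall, with a rectangular window opening cut through it. The opening is 618 mm wide and 1171 mm tall; its sill is at z = 915 mm and its near (−x) edge is 1640 mm from the wall's −x end. The opening passes through the full wall thickness.


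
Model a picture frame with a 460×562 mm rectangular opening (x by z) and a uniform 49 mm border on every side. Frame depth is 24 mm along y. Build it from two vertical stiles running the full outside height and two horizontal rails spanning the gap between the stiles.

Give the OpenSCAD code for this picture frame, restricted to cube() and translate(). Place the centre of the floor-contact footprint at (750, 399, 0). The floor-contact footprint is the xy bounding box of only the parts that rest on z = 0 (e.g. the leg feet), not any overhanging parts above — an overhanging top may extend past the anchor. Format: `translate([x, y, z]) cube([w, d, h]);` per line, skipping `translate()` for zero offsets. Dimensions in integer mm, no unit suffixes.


translate([471, 387, 0]) cube([49, 24, 660]);
translate([980, 387, 0]) cube([49, 24, 660]);
translate([520, 387, 0]) cube([460, 24, 49]);
translate([520, 387, 611]) cube([460, 24, 49]);


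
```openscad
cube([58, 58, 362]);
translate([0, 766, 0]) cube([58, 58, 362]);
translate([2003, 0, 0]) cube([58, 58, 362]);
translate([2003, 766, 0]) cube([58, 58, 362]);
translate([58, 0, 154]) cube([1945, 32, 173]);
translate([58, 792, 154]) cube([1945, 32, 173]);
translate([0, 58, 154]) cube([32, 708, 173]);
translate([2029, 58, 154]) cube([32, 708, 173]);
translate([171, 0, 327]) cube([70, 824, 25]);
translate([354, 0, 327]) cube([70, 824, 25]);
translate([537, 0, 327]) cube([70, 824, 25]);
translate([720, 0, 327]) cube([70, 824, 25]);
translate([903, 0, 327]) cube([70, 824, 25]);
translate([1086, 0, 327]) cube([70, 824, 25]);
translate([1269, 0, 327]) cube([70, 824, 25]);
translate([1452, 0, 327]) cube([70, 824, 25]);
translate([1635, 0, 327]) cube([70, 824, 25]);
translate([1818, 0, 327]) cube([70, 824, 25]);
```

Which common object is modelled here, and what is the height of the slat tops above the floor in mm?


A bed frame. The slat-top height is 352 mm.

Four posts, four rails, and a row of slats — a bed frame. Slats sit on the rails at z = 154 + 173 = 327; with slat thickness 25, the top is 352 mm.


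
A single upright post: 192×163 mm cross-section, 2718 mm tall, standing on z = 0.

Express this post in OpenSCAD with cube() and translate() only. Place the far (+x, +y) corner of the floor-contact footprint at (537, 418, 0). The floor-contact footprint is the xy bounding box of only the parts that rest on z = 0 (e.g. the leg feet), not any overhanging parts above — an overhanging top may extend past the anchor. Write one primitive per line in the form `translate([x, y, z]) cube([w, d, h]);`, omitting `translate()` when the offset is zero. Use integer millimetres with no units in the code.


translate([345, 255, 0]) cube([192, 163, 2718]);


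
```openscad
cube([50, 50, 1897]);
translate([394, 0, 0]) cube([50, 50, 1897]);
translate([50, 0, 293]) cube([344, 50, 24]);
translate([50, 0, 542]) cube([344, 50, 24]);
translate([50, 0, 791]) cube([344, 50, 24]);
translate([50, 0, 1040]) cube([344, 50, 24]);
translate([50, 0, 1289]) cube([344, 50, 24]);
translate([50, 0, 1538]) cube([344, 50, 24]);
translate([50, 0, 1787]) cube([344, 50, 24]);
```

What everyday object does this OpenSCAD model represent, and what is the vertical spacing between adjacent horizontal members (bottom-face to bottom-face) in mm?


A ladder. The rung spacing is 249 mm.

Two tall 50×50 posts with 7 short bars between them — a ladder. Adjacent rungs sit at z = 293 and z = 542, so the spacing is 542 − 293 = 249 mm.


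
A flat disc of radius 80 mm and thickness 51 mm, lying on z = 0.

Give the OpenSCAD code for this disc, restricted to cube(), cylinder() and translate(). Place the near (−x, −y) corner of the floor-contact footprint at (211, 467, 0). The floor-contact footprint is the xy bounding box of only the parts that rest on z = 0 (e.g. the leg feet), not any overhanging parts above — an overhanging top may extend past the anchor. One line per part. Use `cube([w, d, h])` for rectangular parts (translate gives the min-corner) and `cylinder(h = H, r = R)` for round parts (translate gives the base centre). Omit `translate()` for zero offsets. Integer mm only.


translate([291, 547, 0]) cylinder(h = 51, r = 80);


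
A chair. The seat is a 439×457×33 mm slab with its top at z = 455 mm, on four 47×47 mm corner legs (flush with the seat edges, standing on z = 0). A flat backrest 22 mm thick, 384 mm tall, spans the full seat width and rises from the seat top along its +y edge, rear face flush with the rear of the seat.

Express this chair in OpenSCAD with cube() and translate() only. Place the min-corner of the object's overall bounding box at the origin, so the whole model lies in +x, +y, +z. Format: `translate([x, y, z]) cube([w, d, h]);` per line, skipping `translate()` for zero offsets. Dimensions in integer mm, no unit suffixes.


// leg_h = 455 - 33 = 422
translate([0, 0, 422]) cube([439, 457, 33]);
cube([47, 47, 422]);
translate([392, 0, 0]) cube([47, 47, 422]);
translate([0, 410, 0]) cube([47, 47, 422]);
translate([392, 410, 0]) cube([47, 47, 422]);
translate([0, 435, 455]) cube([439, 22, 384]);


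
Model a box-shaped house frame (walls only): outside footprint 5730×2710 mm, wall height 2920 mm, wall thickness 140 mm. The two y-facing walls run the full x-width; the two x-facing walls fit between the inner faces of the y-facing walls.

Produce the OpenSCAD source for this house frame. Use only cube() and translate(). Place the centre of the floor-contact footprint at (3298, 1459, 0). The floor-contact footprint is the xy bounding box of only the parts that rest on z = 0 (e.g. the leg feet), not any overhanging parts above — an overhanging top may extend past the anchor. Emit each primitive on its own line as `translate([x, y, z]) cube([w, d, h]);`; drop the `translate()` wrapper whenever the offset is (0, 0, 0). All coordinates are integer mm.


translate([433, 104, 0]) cube([5730, 140, 2920]);
translate([433, 2674, 0]) cube([5730, 140, 2920]);
translate([433, 244, 0]) cube([140, 2430, 2920]);
translate([6023, 244, 0]) cube([140, 2430, 2920]);


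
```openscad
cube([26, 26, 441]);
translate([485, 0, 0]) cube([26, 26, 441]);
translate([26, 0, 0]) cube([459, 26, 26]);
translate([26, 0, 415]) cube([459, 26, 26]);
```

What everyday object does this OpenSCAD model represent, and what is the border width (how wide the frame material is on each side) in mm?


A picture frame. The border width is 26 mm.

Four thin pieces enclosing a rectangular opening — a picture frame. The two full-height stiles are 441 mm tall; the top rail sits at z = 415 and is 26 mm tall, so the border above the opening is 441 − 415 = 26 mm, matching the stile x-width.


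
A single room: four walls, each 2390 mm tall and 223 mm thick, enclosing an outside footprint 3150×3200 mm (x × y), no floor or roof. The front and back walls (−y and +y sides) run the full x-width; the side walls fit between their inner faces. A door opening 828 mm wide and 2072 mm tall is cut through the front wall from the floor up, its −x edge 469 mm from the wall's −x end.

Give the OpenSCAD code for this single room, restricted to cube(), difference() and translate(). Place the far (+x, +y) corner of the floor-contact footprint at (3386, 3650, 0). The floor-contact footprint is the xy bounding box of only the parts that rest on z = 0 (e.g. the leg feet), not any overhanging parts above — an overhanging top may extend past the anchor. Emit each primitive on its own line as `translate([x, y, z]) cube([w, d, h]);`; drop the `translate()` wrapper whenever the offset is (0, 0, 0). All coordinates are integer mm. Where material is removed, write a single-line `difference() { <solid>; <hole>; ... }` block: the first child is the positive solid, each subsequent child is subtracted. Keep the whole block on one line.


difference() { translate([236, 450, 0]) cube([3150, 223, 2390]); translate([705, 450, 0]) cube([828, 223, 2072]); }
translate([236, 3427, 0]) cube([3150, 223, 2390]);
translate([236, 673, 0]) cube([223, 2754, 2390]);
translate([3163, 673, 0]) cube([223, 2754, 2390]);


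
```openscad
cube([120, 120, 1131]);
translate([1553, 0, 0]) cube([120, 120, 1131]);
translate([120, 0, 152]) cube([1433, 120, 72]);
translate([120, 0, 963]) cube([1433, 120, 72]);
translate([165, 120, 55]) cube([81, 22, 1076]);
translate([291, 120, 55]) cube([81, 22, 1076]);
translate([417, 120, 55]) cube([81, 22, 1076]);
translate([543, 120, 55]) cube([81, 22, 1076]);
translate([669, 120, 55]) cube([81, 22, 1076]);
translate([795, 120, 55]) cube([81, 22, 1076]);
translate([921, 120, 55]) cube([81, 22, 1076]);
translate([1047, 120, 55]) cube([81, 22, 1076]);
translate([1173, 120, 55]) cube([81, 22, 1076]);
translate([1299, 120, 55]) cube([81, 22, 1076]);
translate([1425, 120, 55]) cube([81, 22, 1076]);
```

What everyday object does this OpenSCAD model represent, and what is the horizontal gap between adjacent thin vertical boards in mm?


A fence section. The picket gap is 45 mm.

Two posts, two rails, 11 pickets — a fence section. Span 1433 mm holds 11 pickets of 81 mm with 12 equal gaps: ⌊(1433 − 11·81) / 12⌋ = 45 mm.


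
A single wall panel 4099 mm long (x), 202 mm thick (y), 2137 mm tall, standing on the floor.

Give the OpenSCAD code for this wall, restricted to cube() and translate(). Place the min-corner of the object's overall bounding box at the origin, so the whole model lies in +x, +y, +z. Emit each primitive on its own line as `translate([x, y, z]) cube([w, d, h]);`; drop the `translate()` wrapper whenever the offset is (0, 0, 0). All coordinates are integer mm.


cube([4099, 202, 2137]);


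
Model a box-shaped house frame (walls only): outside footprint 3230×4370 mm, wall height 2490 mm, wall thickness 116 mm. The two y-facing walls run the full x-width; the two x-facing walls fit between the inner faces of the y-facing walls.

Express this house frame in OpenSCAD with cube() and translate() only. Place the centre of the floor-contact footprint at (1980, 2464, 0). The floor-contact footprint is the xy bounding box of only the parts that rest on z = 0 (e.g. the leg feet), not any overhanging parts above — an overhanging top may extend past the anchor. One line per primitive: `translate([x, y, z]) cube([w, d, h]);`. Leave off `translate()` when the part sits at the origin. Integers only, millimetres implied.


translate([365, 279, 0]) cube([3230, 116, 2490]);
translate([365, 4533, 0]) cube([3230, 116, 2490]);
translate([365, 395, 0]) cube([116, 4138, 2490]);
translate([3479, 395, 0]) cube([116, 4138, 2490]);


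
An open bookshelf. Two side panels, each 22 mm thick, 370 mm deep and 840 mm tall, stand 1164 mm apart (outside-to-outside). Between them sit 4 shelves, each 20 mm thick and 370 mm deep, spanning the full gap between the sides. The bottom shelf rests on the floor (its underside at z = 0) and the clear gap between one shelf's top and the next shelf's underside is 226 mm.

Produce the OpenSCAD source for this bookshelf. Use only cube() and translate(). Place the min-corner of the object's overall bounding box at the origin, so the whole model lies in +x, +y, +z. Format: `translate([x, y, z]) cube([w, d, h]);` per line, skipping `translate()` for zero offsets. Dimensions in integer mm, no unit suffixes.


cube([22, 370, 840]);
translate([1142, 0, 0]) cube([22, 370, 840]);
translate([22, 0, 0]) cube([1120, 370, 20]);
translate([22, 0, 246]) cube([1120, 370, 20]);
translate([22, 0, 492]) cube([1120, 370, 20]);
translate([22, 0, 738]) cube([1120, 370, 20]);


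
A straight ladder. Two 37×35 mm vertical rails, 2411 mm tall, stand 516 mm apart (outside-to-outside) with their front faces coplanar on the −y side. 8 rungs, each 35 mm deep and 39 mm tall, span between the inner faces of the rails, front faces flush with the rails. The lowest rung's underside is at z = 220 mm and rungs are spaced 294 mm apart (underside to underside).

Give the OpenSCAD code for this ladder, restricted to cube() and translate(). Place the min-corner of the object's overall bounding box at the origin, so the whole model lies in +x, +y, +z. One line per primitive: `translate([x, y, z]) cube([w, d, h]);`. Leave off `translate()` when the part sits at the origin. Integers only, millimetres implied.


// rung span = 516 - 2*37 = 442
// rung[k] z = 220 + k*294
cube([37, 35, 2411]);
translate([479, 0, 0]) cube([37, 35, 2411]);
translate([37, 0, 220]) cube([442, 35, 39]);
translate([37, 0, 514]) cube([442, 35, 39]);
translate([37, 0, 808]) cube([442, 35, 39]);
translate([37, 0, 1102]) cube([442, 35, 39]);
translate([37, 0, 1396]) cube([442, 35, 39]);
translate([37, 0, 1690]) cube([442, 35, 39]);
translate([37, 0, 1984]) cube([442, 35, 39]);
translate([37, 0, 2278]) cube([442, 35, 39]);


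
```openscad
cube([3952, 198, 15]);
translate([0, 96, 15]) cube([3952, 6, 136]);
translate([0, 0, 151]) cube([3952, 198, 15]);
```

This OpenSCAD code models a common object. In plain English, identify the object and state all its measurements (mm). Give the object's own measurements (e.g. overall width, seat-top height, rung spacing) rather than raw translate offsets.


An I-beam lying along x, 3952 mm long. Overall section height 166 mm. Two flanges 198 mm wide (y) and 15 mm thick, one on the floor and one at the top; a web 6 mm thick runs between them, centred on the flange width.


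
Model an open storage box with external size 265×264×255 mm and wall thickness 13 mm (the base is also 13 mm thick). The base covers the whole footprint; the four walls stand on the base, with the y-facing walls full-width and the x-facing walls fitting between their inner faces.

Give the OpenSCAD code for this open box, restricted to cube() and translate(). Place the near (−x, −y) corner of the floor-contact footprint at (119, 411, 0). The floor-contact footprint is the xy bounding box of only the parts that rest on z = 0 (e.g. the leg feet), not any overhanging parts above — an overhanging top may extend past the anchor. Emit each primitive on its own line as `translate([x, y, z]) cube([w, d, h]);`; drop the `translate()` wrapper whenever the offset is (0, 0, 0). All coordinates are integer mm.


translate([119, 411, 0]) cube([265, 264, 13]);
translate([119, 411, 13]) cube([265, 13, 242]);
translate([119, 662, 13]) cube([265, 13, 242]);
translate([119, 424, 13]) cube([13, 238, 242]);
translate([371, 424, 13]) cube([13, 238, 242]);
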